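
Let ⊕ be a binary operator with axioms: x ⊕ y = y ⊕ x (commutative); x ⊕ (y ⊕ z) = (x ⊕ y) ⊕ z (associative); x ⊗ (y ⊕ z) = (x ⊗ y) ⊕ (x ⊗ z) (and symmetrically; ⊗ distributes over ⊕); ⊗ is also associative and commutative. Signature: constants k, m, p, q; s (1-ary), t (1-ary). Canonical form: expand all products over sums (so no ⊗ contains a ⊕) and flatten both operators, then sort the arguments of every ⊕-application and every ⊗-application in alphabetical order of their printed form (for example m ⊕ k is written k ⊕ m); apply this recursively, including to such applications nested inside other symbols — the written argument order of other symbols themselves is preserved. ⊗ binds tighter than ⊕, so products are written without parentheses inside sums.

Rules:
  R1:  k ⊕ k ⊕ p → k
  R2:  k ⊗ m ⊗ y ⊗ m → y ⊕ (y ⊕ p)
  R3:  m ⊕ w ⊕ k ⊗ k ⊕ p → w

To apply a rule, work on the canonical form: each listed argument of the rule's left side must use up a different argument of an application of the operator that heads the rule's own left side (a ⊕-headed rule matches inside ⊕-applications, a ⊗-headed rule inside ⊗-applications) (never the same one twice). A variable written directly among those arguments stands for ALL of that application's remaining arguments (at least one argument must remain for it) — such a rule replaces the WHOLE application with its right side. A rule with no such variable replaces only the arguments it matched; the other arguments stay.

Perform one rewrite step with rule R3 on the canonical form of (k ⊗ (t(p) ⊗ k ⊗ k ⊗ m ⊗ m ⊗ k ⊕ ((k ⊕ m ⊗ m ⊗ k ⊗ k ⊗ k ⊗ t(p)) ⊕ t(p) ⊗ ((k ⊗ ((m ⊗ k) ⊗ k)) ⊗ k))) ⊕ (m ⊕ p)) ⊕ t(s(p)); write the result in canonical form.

Canonical form:  k ⊗ k ⊕ k ⊗ k ⊗ k ⊗ k ⊗ k ⊗ m ⊗ t(p) ⊕ k ⊗ k ⊗ k ⊗ k ⊗ m ⊗ m ⊗ t(p) ⊕ k ⊗ k ⊗ k ⊗ k ⊗ m ⊗ m ⊗ t(p) ⊕ m ⊕ p ⊕ t(s(p))
R3 matches:  uses k ⊗ k, m, p;  w := k ⊗ k ⊗ k ⊗ k ⊗ k ⊗ m ⊗ t(p) ⊕ k ⊗ k ⊗ k ⊗ k ⊗ m ⊗ m ⊗ t(p) ⊕ k ⊗ k ⊗ k ⊗ k ⊗ m ⊗ m ⊗ t(p) ⊕ t(s(p))
The variable takes the whole remainder — replace the entire application.
New term:  k ⊗ k ⊗ k ⊗ k ⊗ k ⊗ m ⊗ t(p) ⊕ k ⊗ k ⊗ k ⊗ k ⊗ m ⊗ m ⊗ t(p) ⊕ k ⊗ k ⊗ k ⊗ k ⊗ m ⊗ m ⊗ t(p) ⊕ t(s(p))

Answer: k ⊗ k ⊗ k ⊗ k ⊗ k ⊗ m ⊗ t(p) ⊕ k ⊗ k ⊗ k ⊗ k ⊗ m ⊗ m ⊗ t(p) ⊕ k ⊗ k ⊗ k ⊗ k ⊗ m ⊗ m ⊗ t(p) ⊕ t(s(p))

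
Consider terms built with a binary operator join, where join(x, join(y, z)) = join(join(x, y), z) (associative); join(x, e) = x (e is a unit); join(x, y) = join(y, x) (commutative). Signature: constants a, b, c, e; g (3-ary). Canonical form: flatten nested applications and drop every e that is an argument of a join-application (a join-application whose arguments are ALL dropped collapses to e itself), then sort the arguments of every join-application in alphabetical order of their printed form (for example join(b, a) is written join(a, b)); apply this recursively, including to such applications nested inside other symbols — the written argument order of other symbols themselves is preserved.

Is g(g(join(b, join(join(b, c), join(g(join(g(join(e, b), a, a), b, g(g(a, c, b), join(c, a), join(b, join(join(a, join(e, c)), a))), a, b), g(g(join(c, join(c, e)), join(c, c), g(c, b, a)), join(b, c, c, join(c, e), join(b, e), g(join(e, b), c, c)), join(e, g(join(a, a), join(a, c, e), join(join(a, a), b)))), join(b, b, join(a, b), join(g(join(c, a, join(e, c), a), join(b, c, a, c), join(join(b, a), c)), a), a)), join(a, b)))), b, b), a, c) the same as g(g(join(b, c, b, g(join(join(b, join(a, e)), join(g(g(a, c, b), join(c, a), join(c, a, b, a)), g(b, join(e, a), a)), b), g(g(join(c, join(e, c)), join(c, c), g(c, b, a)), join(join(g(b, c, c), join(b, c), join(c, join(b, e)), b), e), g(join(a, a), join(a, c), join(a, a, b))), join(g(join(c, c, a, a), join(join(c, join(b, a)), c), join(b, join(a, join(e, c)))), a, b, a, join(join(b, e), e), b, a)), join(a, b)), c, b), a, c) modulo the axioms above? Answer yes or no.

Left:  g(g(join(b, join(join(b, c), join(g(join(g(join(e, b), a, a), b, g(g(a, c, b), join(c, a), join(b, join(join(a, join(e, c)), a))), a, b), g(g(join(c, join(c, e)), join(c, c), g(c, b, a)), join(b, c, c, join(c, e), join(b, e), g(join(e, b), c, c)), join(e, g(join(a, a), join(a, c, e), join(join(a, a), b)))), join(b, b, join(a, b), join(g(join(c, a, join(e, c), a), join(b, c, a, c), join(join(b, a), c)), a), a)), join(a, b)))), b, b), a, c)
  Focus inside:  join(b, join(join(b, c), join(g(join(g(join(e, b), a, a), b, g(g(a, c, b), join(c, a), join(b, join(join(a, join(e, c)), a))), a, b), g(g(join(c, join(c, e)), join(c, c), g(c, b, a)), join(b, c, c, join(c, e), join(b, e), g(join(e, b), c, c)), join(e, g(join(a, a), join(a, c, e), join(join(a, a), b)))), join(b, b, join(a, b), join(g(join(c, a, join(e, c), a), join(b, c, a, c), join(join(b, a), c)), a), a)), join(a, b))))
  Flatten:  join(b, b, c, g(join(g(join(e, b), a, a), b, g(g(a, c, b), join(c, a), join(b, join(join(a, join(e, c)), a))), a, b), g(g(join(c, join(c, e)), join(c, c), g(c, b, a)), join(b, c, c, join(c, e), join(b, e), g(join(e, b), c, c)), join(e, g(join(a, a), join(a, c, e), join(join(a, a), b)))), join(b, b, join(a, b), join(g(join(c, a, join(e, c), a), join(b, c, a, c), join(join(b, a), c)), a), a)), a, b)
  Simplify inside:  g(join(g(join(e, b), a, a), b, g(g(a, c, b), join(c, a), join(b, join(join(a, join(e, c)), a))), a, b), g(g(join(c, join(c, e)), join(c, c), g(c, b, a)), join(b, c, c, join(c, e), join(b, e), g(join(e, b), c, c)), join(e, g(join(a, a), join(a, c, e), join(join(a, a), b)))), join(b, b, join(a, b), join(g(join(c, a, join(e, c), a), join(b, c, a, c), join(join(b, a), c)), a), a))  →  g(join(a, b, b, g(b, a, a), g(g(a, c, b), join(a, c), join(a, a, b, c))), g(g(join(c, c), join(c, c), g(c, b, a)), join(b, b, c, c, c, g(b, c, c)), g(join(a, a), join(a, c), join(a, a, b))), join(a, a, a, b, b, b, g(join(a, a, c, c), join(a, b, c, c), join(a, b, c))))
  Order the arguments:  join(a, b, b, b, c, g(join(a, b, b, g(b, a, a), g(g(a, c, b), join(a, c), join(a, a, b, c))), g(g(join(c, c), join(c, c), g(c, b, a)), join(b, b, c, c, c, g(b, c, c)), g(join(a, a), join(a, c), join(a, a, b))), join(a, a, a, b, b, b, g(join(a, a, c, c), join(a, b, c, c), join(a, b, c)))))
  Put back:  g(g(join(a, b, b, b, c, g(join(a, b, b, g(b, a, a), g(g(a, c, b), join(a, c), join(a, a, b, c))), g(g(join(c, c), join(c, c), g(c, b, a)), join(b, b, c, c, c, g(b, c, c)), g(join(a, a), join(a, c), join(a, a, b))), join(a, a, a, b, b, b, g(join(a, a, c, c), join(a, b, c, c), join(a, b, c))))), b, b), a, c)
Right:  g(g(join(b, c, b, g(join(join(b, join(a, e)), join(g(g(a, c, b), join(c, a), join(c, a, b, a)), g(b, join(e, a), a)), b), g(g(join(c, join(e, c)), join(c, c), g(c, b, a)), join(join(g(b, c, c), join(b, c), join(c, join(b, e)), b), e), g(join(a, a), join(a, c), join(a, a, b))), join(g(join(c, c, a, a), join(join(c, join(b, a)), c), join(b, join(a, join(e, c)))), a, b, a, join(join(b, e), e), b, a)), join(a, b)), c, b), a, c)
  Work inside:  join(b, c, b, g(join(join(b, join(a, e)), join(g(g(a, c, b), join(c, a), join(c, a, b, a)), g(b, join(e, a), a)), b), g(g(join(c, join(e, c)), join(c, c), g(c, b, a)), join(join(g(b, c, c), join(b, c), join(c, join(b, e)), b), e), g(join(a, a), join(a, c), join(a, a, b))), join(g(join(c, c, a, a), join(join(c, join(b, a)), c), join(b, join(a, join(e, c)))), a, b, a, join(join(b, e), e), b, a)), join(a, b))
  Un-nest:  join(b, c, b, g(join(join(b, join(a, e)), join(g(g(a, c, b), join(c, a), join(c, a, b, a)), g(b, join(e, a), a)), b), g(g(join(c, join(e, c)), join(c, c), g(c, b, a)), join(join(g(b, c, c), join(b, c), join(c, join(b, e)), b), e), g(join(a, a), join(a, c), join(a, a, b))), join(g(join(c, c, a, a), join(join(c, join(b, a)), c), join(b, join(a, join(e, c)))), a, b, a, join(join(b, e), e), b, a)), a, b)
  Inside:  g(join(join(b, join(a, e)), join(g(g(a, c, b), join(c, a), join(c, a, b, a)), g(b, join(e, a), a)), b), g(g(join(c, join(e, c)), join(c, c), g(c, b, a)), join(join(g(b, c, c), join(b, c), join(c, join(b, e)), b), e), g(join(a, a), join(a, c), join(a, a, b))), join(g(join(c, c, a, a), join(join(c, join(b, a)), c), join(b, join(a, join(e, c)))), a, b, a, join(join(b, e), e), b, a))  →  g(join(a, b, b, g(b, a, a), g(g(a, c, b), join(a, c), join(a, a, b, c))), g(g(join(c, c), join(c, c), g(c, b, a)), join(b, b, b, c, c, g(b, c, c)), g(join(a, a), join(a, c), join(a, a, b))), join(a, a, a, b, b, b, g(join(a, a, c, c), join(a, b, c, c), join(a, b, c))))
  Sort:  join(a, b, b, b, c, g(join(a, b, b, g(b, a, a), g(g(a, c, b), join(a, c), join(a, a, b, c))), g(g(join(c, c), join(c, c), g(c, b, a)), join(b, b, b, c, c, g(b, c, c)), g(join(a, a), join(a, c), join(a, a, b))), join(a, a, a, b, b, b, g(join(a, a, c, c), join(a, b, c, c), join(a, b, c)))))
  Put back:  g(g(join(a, b, b, b, c, g(join(a, b, b, g(b, a, a), g(g(a, c, b), join(a, c), join(a, a, b, c))), g(g(join(c, c), join(c, c), g(c, b, a)), join(b, b, b, c, c, g(b, c, c)), g(join(a, a), join(a, c), join(a, a, b))), join(a, a, a, b, b, b, g(join(a, a, c, c), join(a, b, c, c), join(a, b, c))))), c, b), a, c)

Answer: no — g(g(join(a, b, b, b, c, g(join(a, b, b, g(b, a, a), g(g(a, c, b), join(a, c), join(a, a, b, c))), g(g(join(c, c), join(c, c), g(c, b, a)), join(b, b, c, c, c, g(b, c, c)), g(join(a, a), join(a, c), join(a, a, b))), join(a, a, a, b, b, b, g(join(a, a, c, c), join(a, b, c, c), join(a, b, c))))), b, b), a, c) vs g(g(join(a, b, b, b, c, g(join(a, b, b, g(b, a, a), g(g(a, c, b), join(a, c), join(a, a, b, c))), g(g(join(c, c), join(c, c), g(c, b, a)), join(b, b, b, c, c, g(b, c, c)), g(join(a, a), join(a, c), join(a, a, b))), join(a, a, a, b, b, b, g(join(a, a, c, c), join(a, b, c, c), join(a, b, c))))), c, b), a, c)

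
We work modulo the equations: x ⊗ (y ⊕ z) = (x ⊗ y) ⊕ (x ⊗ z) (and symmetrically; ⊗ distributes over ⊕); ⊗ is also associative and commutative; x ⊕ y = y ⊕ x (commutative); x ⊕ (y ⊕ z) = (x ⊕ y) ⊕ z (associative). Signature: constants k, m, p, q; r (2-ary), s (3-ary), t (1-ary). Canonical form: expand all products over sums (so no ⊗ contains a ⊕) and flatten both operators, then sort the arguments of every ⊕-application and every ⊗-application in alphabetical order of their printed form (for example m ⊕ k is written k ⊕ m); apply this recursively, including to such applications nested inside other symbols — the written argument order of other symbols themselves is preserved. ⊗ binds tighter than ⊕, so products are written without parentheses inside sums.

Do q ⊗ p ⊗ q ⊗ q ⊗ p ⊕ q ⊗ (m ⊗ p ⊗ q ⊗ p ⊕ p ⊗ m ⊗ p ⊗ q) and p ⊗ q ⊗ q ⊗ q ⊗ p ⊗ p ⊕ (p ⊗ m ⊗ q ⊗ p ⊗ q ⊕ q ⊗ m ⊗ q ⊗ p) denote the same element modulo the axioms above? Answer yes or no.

Answer: no — m ⊗ p ⊗ p ⊗ q ⊗ q ⊕ m ⊗ p ⊗ p ⊗ q ⊗ q ⊕ p ⊗ p ⊗ q ⊗ q ⊗ q vs m ⊗ p ⊗ p ⊗ q ⊗ q ⊕ m ⊗ p ⊗ q ⊗ q ⊕ p ⊗ p ⊗ p ⊗ q ⊗ q ⊗ q

Derivation:
Left:  q ⊗ p ⊗ q ⊗ q ⊗ p ⊕ q ⊗ (m ⊗ p ⊗ q ⊗ p ⊕ p ⊗ m ⊗ p ⊗ q)
  Expand products over sums:  p ⊗ p ⊗ q ⊗ q ⊗ q ⊕ m ⊗ p ⊗ p ⊗ q ⊗ q ⊕ m ⊗ p ⊗ p ⊗ q ⊗ q
  Sort arguments:  m ⊗ p ⊗ p ⊗ q ⊗ q ⊕ m ⊗ p ⊗ p ⊗ q ⊗ q ⊕ p ⊗ p ⊗ q ⊗ q ⊗ q
Right:  p ⊗ q ⊗ q ⊗ q ⊗ p ⊗ p ⊕ (p ⊗ m ⊗ q ⊗ p ⊗ q ⊕ q ⊗ m ⊗ q ⊗ p)
  Flatten:  p ⊗ p ⊗ p ⊗ q ⊗ q ⊗ q ⊕ m ⊗ p ⊗ p ⊗ q ⊗ q ⊕ m ⊗ p ⊗ q ⊗ q
  Order the arguments:  m ⊗ p ⊗ p ⊗ q ⊗ q ⊕ m ⊗ p ⊗ q ⊗ q ⊕ p ⊗ p ⊗ p ⊗ q ⊗ q ⊗ q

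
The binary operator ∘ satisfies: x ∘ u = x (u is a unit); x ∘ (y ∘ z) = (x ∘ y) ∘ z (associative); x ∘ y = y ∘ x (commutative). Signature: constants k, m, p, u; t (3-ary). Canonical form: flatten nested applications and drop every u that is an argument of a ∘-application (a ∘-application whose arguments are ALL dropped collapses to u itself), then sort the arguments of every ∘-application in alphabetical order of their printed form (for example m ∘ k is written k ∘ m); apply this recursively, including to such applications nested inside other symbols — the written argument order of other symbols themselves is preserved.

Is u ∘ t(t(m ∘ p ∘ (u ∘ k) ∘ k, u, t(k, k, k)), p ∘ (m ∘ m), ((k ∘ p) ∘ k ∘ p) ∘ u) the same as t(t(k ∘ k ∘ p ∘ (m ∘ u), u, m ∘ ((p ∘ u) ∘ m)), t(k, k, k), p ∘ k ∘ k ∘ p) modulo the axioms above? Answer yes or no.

Left:  u ∘ t(t(m ∘ p ∘ (u ∘ k) ∘ k, u, t(k, k, k)), p ∘ (m ∘ m), ((k ∘ p) ∘ k ∘ p) ∘ u)
  Canonicalize subterm:  t(t(m ∘ p ∘ (u ∘ k) ∘ k, u, t(k, k, k)), p ∘ (m ∘ m), ((k ∘ p) ∘ k ∘ p) ∘ u)  →  t(t(k ∘ k ∘ m ∘ p, u, t(k, k, k)), m ∘ m ∘ p, k ∘ k ∘ p ∘ p)
  Drop the unit:  drop u
  Sort arguments:  t(t(k ∘ k ∘ m ∘ p, u, t(k, k, k)), m ∘ m ∘ p, k ∘ k ∘ p ∘ p)
Right:  t(t(k ∘ k ∘ p ∘ (m ∘ u), u, m ∘ ((p ∘ u) ∘ m)), t(k, k, k), p ∘ k ∘ k ∘ p)
  Focus inside:  m ∘ ((p ∘ u) ∘ m)
  Flatten:  m ∘ p ∘ u ∘ m
  Drop the unit:  drop u
  Sort arguments:  m ∘ m ∘ p
  Put back:  t(t(k ∘ k ∘ m ∘ p, u, m ∘ m ∘ p), t(k, k, k), k ∘ k ∘ p ∘ p)

Answer: no — t(t(k ∘ k ∘ m ∘ p, u, t(k, k, k)), m ∘ m ∘ p, k ∘ k ∘ p ∘ p) vs t(t(k ∘ k ∘ m ∘ p, u, m ∘ m ∘ p), t(k, k, k), k ∘ k ∘ p ∘ p)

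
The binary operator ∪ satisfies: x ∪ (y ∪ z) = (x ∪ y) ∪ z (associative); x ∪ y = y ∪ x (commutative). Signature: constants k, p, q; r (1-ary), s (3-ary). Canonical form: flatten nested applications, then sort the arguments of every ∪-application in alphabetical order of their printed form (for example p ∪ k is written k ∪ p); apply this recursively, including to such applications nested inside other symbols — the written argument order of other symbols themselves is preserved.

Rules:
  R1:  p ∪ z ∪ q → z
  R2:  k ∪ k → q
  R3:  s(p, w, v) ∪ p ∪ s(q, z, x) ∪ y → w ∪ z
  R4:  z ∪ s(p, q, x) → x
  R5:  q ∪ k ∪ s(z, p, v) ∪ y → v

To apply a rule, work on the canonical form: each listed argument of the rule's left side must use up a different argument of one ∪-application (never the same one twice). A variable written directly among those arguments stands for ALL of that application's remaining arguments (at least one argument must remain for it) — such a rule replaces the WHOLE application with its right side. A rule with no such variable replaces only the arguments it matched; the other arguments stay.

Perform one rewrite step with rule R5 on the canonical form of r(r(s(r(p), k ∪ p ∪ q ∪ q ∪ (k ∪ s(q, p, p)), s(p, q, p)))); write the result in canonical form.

Answer: r(r(s(r(p), p, s(p, q, p))))

Derivation:
Canonical form:  r(r(s(r(p), k ∪ k ∪ p ∪ q ∪ q ∪ s(q, p, p), s(p, q, p))))
Apply R5:  consuming k, q, s(q, p, p);  v := p, y := k ∪ p ∪ q, z := q
The extension variable absorbs all remaining arguments, so the whole application is rewritten.
Giving:  r(r(s(r(p), p, s(p, q, p))))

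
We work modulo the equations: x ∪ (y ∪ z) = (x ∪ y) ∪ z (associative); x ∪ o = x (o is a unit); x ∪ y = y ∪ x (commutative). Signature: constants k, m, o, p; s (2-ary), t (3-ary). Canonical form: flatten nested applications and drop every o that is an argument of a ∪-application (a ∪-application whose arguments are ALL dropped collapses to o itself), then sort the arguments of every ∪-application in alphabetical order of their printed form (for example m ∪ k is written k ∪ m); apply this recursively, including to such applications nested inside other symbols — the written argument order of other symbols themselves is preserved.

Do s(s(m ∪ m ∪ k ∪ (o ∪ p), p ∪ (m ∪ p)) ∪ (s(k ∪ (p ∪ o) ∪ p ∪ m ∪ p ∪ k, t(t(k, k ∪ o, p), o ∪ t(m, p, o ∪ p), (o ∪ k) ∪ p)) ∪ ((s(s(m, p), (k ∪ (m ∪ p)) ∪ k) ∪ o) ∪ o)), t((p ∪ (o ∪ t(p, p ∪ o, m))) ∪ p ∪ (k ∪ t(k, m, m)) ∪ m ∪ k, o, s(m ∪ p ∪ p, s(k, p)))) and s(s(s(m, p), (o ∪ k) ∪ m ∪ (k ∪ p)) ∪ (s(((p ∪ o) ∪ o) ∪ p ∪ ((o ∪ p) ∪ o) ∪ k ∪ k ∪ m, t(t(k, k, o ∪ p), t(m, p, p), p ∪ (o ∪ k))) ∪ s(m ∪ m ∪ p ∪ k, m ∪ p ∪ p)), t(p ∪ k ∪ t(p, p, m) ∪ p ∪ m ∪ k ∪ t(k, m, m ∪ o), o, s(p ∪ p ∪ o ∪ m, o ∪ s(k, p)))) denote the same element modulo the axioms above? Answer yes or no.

Answer: yes — both canonical forms are s(s(k ∪ k ∪ m ∪ p ∪ p ∪ p, t(t(k, k, p), t(m, p, p), k ∪ p)) ∪ s(k ∪ m ∪ m ∪ p, m ∪ p ∪ p) ∪ s(s(m, p), k ∪ k ∪ m ∪ p), t(k ∪ k ∪ m ∪ p ∪ p ∪ t(k, m, m) ∪ t(p, p, m), o, s(m ∪ p ∪ p, s(k, p))))

Derivation:
Left:  s(s(m ∪ m ∪ k ∪ (o ∪ p), p ∪ (m ∪ p)) ∪ (s(k ∪ (p ∪ o) ∪ p ∪ m ∪ p ∪ k, t(t(k, k ∪ o, p), o ∪ t(m, p, o ∪ p), (o ∪ k) ∪ p)) ∪ ((s(s(m, p), (k ∪ (m ∪ p)) ∪ k) ∪ o) ∪ o)), t((p ∪ (o ∪ t(p, p ∪ o, m))) ∪ p ∪ (k ∪ t(k, m, m)) ∪ m ∪ k, o, s(m ∪ p ∪ p, s(k, p))))
  Focus inside:  s(m ∪ m ∪ k ∪ (o ∪ p), p ∪ (m ∪ p)) ∪ (s(k ∪ (p ∪ o) ∪ p ∪ m ∪ p ∪ k, t(t(k, k ∪ o, p), o ∪ t(m, p, o ∪ p), (o ∪ k) ∪ p)) ∪ ((s(s(m, p), (k ∪ (m ∪ p)) ∪ k) ∪ o) ∪ o))
  Flatten:  s(m ∪ m ∪ k ∪ (o ∪ p), p ∪ (m ∪ p)) ∪ s(k ∪ (p ∪ o) ∪ p ∪ m ∪ p ∪ k, t(t(k, k ∪ o, p), o ∪ t(m, p, o ∪ p), (o ∪ k) ∪ p)) ∪ s(s(m, p), (k ∪ (m ∪ p)) ∪ k) ∪ o ∪ o
  Inside:  s(m ∪ m ∪ k ∪ (o ∪ p), p ∪ (m ∪ p))  →  s(k ∪ m ∪ m ∪ p, m ∪ p ∪ p)
  Simplify inside:  s(k ∪ (p ∪ o) ∪ p ∪ m ∪ p ∪ k, t(t(k, k ∪ o, p), o ∪ t(m, p, o ∪ p), (o ∪ k) ∪ p))  →  s(k ∪ k ∪ m ∪ p ∪ p ∪ p, t(t(k, k, p), t(m, p, p), k ∪ p))
  Simplify inside:  s(s(m, p), (k ∪ (m ∪ p)) ∪ k)  →  s(s(m, p), k ∪ k ∪ m ∪ p)
  Unit:  drop o (×2)
  Sort arguments:  s(k ∪ k ∪ m ∪ p ∪ p ∪ p, t(t(k, k, p), t(m, p, p), k ∪ p)) ∪ s(k ∪ m ∪ m ∪ p, m ∪ p ∪ p) ∪ s(s(m, p), k ∪ k ∪ m ∪ p)
  Reassemble:  s(s(k ∪ k ∪ m ∪ p ∪ p ∪ p, t(t(k, k, p), t(m, p, p), k ∪ p)) ∪ s(k ∪ m ∪ m ∪ p, m ∪ p ∪ p) ∪ s(s(m, p), k ∪ k ∪ m ∪ p), t(k ∪ k ∪ m ∪ p ∪ p ∪ t(k, m, m) ∪ t(p, p, m), o, s(m ∪ p ∪ p, s(k, p))))
Right:  s(s(s(m, p), (o ∪ k) ∪ m ∪ (k ∪ p)) ∪ (s(((p ∪ o) ∪ o) ∪ p ∪ ((o ∪ p) ∪ o) ∪ k ∪ k ∪ m, t(t(k, k, o ∪ p), t(m, p, p), p ∪ (o ∪ k))) ∪ s(m ∪ m ∪ p ∪ k, m ∪ p ∪ p)), t(p ∪ k ∪ t(p, p, m) ∪ p ∪ m ∪ k ∪ t(k, m, m ∪ o), o, s(p ∪ p ∪ o ∪ m, o ∪ s(k, p))))
  Descend into:  s(s(m, p), (o ∪ k) ∪ m ∪ (k ∪ p)) ∪ (s(((p ∪ o) ∪ o) ∪ p ∪ ((o ∪ p) ∪ o) ∪ k ∪ k ∪ m, t(t(k, k, o ∪ p), t(m, p, p), p ∪ (o ∪ k))) ∪ s(m ∪ m ∪ p ∪ k, m ∪ p ∪ p))
  Flatten:  s(s(m, p), (o ∪ k) ∪ m ∪ (k ∪ p)) ∪ s(((p ∪ o) ∪ o) ∪ p ∪ ((o ∪ p) ∪ o) ∪ k ∪ k ∪ m, t(t(k, k, o ∪ p), t(m, p, p), p ∪ (o ∪ k))) ∪ s(m ∪ m ∪ p ∪ k, m ∪ p ∪ p)
  Canonicalize subterm:  s(s(m, p), (o ∪ k) ∪ m ∪ (k ∪ p))  →  s(s(m, p), k ∪ k ∪ m ∪ p)
  Inside:  s(((p ∪ o) ∪ o) ∪ p ∪ ((o ∪ p) ∪ o) ∪ k ∪ k ∪ m, t(t(k, k, o ∪ p), t(m, p, p), p ∪ (o ∪ k)))  →  s(k ∪ k ∪ m ∪ p ∪ p ∪ p, t(t(k, k, p), t(m, p, p), k ∪ p))
  Canonicalize subterm:  s(m ∪ m ∪ p ∪ k, m ∪ p ∪ p)  →  s(k ∪ m ∪ m ∪ p, m ∪ p ∪ p)
  Sort:  s(k ∪ k ∪ m ∪ p ∪ p ∪ p, t(t(k, k, p), t(m, p, p), k ∪ p)) ∪ s(k ∪ m ∪ m ∪ p, m ∪ p ∪ p) ∪ s(s(m, p), k ∪ k ∪ m ∪ p)
  Reassemble:  s(s(k ∪ k ∪ m ∪ p ∪ p ∪ p, t(t(k, k, p), t(m, p, p), k ∪ p)) ∪ s(k ∪ m ∪ m ∪ p, m ∪ p ∪ p) ∪ s(s(m, p), k ∪ k ∪ m ∪ p), t(k ∪ k ∪ m ∪ p ∪ p ∪ t(k, m, m) ∪ t(p, p, m), o, s(m ∪ p ∪ p, s(k, p))))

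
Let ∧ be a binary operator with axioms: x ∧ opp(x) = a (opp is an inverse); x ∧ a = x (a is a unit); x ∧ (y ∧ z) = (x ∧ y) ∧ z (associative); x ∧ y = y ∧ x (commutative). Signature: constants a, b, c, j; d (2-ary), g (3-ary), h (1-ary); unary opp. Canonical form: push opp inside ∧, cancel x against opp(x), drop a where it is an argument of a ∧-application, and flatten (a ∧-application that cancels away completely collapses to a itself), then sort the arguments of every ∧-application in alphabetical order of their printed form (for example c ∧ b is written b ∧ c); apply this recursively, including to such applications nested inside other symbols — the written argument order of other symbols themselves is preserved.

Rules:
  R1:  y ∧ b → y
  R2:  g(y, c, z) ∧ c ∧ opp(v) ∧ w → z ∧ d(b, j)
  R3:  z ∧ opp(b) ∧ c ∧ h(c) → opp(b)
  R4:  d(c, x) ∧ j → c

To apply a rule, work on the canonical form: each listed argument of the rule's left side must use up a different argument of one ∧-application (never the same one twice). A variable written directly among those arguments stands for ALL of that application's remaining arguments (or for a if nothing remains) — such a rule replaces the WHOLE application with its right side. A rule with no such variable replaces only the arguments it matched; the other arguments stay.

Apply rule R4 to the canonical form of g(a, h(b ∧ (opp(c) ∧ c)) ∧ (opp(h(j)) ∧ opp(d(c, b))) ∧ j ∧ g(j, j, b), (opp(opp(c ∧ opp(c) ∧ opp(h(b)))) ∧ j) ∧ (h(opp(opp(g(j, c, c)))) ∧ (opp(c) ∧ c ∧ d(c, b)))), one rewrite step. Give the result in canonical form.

Canonical form:  g(a, g(j, j, b) ∧ h(b) ∧ j ∧ opp(d(c, b)) ∧ opp(h(j)), d(c, b) ∧ h(g(j, c, c)) ∧ j ∧ opp(h(b)))
R4 matches:  uses d(c, b), j;  x := b
Result:  g(a, g(j, j, b) ∧ h(b) ∧ j ∧ opp(d(c, b)) ∧ opp(h(j)), c ∧ h(g(j, c, c)) ∧ opp(h(b)))

Answer: g(a, g(j, j, b) ∧ h(b) ∧ j ∧ opp(d(c, b)) ∧ opp(h(j)), c ∧ h(g(j, c, c)) ∧ opp(h(b)))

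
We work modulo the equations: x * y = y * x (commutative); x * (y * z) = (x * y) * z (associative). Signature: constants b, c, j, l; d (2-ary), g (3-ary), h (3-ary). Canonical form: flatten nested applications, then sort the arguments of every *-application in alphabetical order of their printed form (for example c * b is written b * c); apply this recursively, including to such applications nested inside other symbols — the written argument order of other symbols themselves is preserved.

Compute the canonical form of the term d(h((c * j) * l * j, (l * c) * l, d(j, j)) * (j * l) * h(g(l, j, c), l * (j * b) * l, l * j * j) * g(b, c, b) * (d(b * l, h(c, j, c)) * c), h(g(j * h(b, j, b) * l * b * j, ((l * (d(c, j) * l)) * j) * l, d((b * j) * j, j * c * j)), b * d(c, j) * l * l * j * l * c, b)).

Descend into:  h((c * j) * l * j, (l * c) * l, d(j, j)) * (j * l) * h(g(l, j, c), l * (j * b) * l, l * j * j) * g(b, c, b) * (d(b * l, h(c, j, c)) * c)
Un-nest:  h((c * j) * l * j, (l * c) * l, d(j, j)) * j * l * h(g(l, j, c), l * (j * b) * l, l * j * j) * g(b, c, b) * d(b * l, h(c, j, c)) * c
Inside:  h((c * j) * l * j, (l * c) * l, d(j, j))  →  h(c * j * j * l, c * l * l, d(j, j))
Canonicalize subterm:  h(g(l, j, c), l * (j * b) * l, l * j * j)  →  h(g(l, j, c), b * j * l * l, j * j * l)
Order the arguments:  c * d(b * l, h(c, j, c)) * g(b, c, b) * h(c * j * j * l, c * l * l, d(j, j)) * h(g(l, j, c), b * j * l * l, j * j * l) * j * l
Reassemble:  d(c * d(b * l, h(c, j, c)) * g(b, c, b) * h(c * j * j * l, c * l * l, d(j, j)) * h(g(l, j, c), b * j * l * l, j * j * l) * j * l, h(g(b * h(b, j, b) * j * j * l, d(c, j) * j * l * l * l, d(b * j * j, c * j * j)), b * c * d(c, j) * j * l * l * l, b))

Answer: d(c * d(b * l, h(c, j, c)) * g(b, c, b) * h(c * j * j * l, c * l * l, d(j, j)) * h(g(l, j, c), b * j * l * l, j * j * l) * j * l, h(g(b * h(b, j, b) * j * j * l, d(c, j) * j * l * l * l, d(b * j * j, c * j * j)), b * c * d(c, j) * j * l * l * l, b))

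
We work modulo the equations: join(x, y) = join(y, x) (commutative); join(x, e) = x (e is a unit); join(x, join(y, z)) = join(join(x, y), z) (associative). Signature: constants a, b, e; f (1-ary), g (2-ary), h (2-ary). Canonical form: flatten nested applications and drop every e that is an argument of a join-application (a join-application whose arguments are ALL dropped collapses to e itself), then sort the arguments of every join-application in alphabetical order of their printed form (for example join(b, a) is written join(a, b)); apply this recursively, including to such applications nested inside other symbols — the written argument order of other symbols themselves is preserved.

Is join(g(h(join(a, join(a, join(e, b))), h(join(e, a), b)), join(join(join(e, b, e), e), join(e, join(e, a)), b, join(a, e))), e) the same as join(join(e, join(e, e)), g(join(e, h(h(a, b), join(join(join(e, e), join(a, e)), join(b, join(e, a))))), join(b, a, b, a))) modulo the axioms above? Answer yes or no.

Answer: no — g(h(join(a, a, b), h(a, b)), join(a, a, b, b)) vs g(h(h(a, b), join(a, a, b)), join(a, a, b, b))

Derivation:
Left:  join(g(h(join(a, join(a, join(e, b))), h(join(e, a), b)), join(join(join(e, b, e), e), join(e, join(e, a)), b, join(a, e))), e)
  Simplify inside:  g(h(join(a, join(a, join(e, b))), h(join(e, a), b)), join(join(join(e, b, e), e), join(e, join(e, a)), b, join(a, e)))  →  g(h(join(a, a, b), h(a, b)), join(a, a, b, b))
  Units out:  drop e
  Sort:  g(h(join(a, a, b), h(a, b)), join(a, a, b, b))
Right:  join(join(e, join(e, e)), g(join(e, h(h(a, b), join(join(join(e, e), join(a, e)), join(b, join(e, a))))), join(b, a, b, a)))
  Flatten:  join(e, e, e, g(join(e, h(h(a, b), join(join(join(e, e), join(a, e)), join(b, join(e, a))))), join(b, a, b, a)))
  Simplify inside:  g(join(e, h(h(a, b), join(join(join(e, e), join(a, e)), join(b, join(e, a))))), join(b, a, b, a))  →  g(h(h(a, b), join(a, a, b)), join(a, a, b, b))
  Drop the unit:  drop e (×3)
  Order the arguments:  g(h(h(a, b), join(a, a, b)), join(a, a, b, b))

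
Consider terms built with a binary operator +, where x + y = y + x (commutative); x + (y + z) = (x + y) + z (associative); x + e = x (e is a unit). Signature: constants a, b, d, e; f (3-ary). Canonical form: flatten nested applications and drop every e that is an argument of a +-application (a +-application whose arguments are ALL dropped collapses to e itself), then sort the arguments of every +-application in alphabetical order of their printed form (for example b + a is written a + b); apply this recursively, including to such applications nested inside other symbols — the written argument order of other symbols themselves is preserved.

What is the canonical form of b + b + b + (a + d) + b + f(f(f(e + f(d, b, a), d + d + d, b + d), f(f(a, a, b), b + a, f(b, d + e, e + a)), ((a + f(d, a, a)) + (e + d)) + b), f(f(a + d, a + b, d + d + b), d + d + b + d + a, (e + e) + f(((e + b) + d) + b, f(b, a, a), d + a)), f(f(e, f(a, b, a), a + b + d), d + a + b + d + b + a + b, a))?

Flatten:  b + b + b + a + d + b + f(f(f(e + f(d, b, a), d + d + d, b + d), f(f(a, a, b), b + a, f(b, d + e, e + a)), ((a + f(d, a, a)) + (e + d)) + b), f(f(a + d, a + b, d + d + b), d + d + b + d + a, (e + e) + f(((e + b) + d) + b, f(b, a, a), d + a)), f(f(e, f(a, b, a), a + b + d), d + a + b + d + b + a + b, a))
Inside:  f(f(f(e + f(d, b, a), d + d + d, b + d), f(f(a, a, b), b + a, f(b, d + e, e + a)), ((a + f(d, a, a)) + (e + d)) + b), f(f(a + d, a + b, d + d + b), d + d + b + d + a, (e + e) + f(((e + b) + d) + b, f(b, a, a), d + a)), f(f(e, f(a, b, a), a + b + d), d + a + b + d + b + a + b, a))  →  f(f(f(f(d, b, a), d + d + d, b + d), f(f(a, a, b), a + b, f(b, d, a)), a + b + d + f(d, a, a)), f(f(a + d, a + b, b + d + d), a + b + d + d + d, f(b + b + d, f(b, a, a), a + d)), f(f(e, f(a, b, a), a + b + d), a + a + b + b + b + d + d, a))
Sort arguments:  a + b + b + b + b + d + f(f(f(f(d, b, a), d + d + d, b + d), f(f(a, a, b), a + b, f(b, d, a)), a + b + d + f(d, a, a)), f(f(a + d, a + b, b + d + d), a + b + d + d + d, f(b + b + d, f(b, a, a), a + d)), f(f(e, f(a, b, a), a + b + d), a + a + b + b + b + d + d, a))

Answer: a + b + b + b + b + d + f(f(f(f(d, b, a), d + d + d, b + d), f(f(a, a, b), a + b, f(b, d, a)), a + b + d + f(d, a, a)), f(f(a + d, a + b, b + d + d), a + b + d + d + d, f(b + b + d, f(b, a, a), a + d)), f(f(e, f(a, b, a), a + b + d), a + a + b + b + b + d + d, a))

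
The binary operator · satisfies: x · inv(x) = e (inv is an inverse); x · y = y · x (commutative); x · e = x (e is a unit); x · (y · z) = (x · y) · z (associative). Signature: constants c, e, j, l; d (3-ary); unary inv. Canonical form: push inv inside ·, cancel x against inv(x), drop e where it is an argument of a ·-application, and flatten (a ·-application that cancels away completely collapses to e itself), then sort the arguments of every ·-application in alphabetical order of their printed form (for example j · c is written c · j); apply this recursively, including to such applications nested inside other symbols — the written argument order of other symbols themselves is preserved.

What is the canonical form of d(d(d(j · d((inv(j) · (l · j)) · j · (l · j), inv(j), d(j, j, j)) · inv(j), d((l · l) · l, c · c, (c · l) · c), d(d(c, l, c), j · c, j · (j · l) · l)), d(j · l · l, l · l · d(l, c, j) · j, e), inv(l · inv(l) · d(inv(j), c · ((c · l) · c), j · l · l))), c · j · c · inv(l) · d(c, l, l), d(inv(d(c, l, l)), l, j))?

Answer: d(d(d(d(j · j · l · l, inv(j), d(j, j, j)), d(l · l · l, c · c, c · c · l), d(d(c, l, c), c · j, j · j · l · l)), d(j · l · l, d(l, c, j) · j · l · l, e), inv(d(inv(j), c · c · c · l, j · l · l))), c · c · d(c, l, l) · inv(l) · j, d(inv(d(c, l, l)), l, j))

Derivation:
Descend into:  j · d((inv(j) · (l · j)) · j · (l · j), inv(j), d(j, j, j)) · inv(j)
Cancel:  j cancels
Collect terms:  d(j · j · l · l, inv(j), d(j, j, j))
Reassemble:  d(d(d(d(j · j · l · l, inv(j), d(j, j, j)), d(l · l · l, c · c, c · c · l), d(d(c, l, c), c · j, j · j · l · l)), d(j · l · l, d(l, c, j) · j · l · l, e), inv(d(inv(j), c · c · c · l, j · l · l))), c · c · d(c, l, l) · inv(l) · j, d(inv(d(c, l, l)), l, j))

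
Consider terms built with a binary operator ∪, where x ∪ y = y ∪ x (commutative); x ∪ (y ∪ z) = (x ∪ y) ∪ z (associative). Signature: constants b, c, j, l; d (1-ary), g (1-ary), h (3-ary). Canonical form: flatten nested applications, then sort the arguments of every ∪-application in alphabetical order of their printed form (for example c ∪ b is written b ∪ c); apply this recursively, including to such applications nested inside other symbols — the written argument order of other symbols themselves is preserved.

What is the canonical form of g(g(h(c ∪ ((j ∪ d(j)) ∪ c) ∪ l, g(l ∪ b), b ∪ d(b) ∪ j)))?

Descend into:  c ∪ ((j ∪ d(j)) ∪ c) ∪ l
Flatten:  c ∪ j ∪ d(j) ∪ c ∪ l
Sort:  c ∪ c ∪ d(j) ∪ j ∪ l
Rebuild:  g(g(h(c ∪ c ∪ d(j) ∪ j ∪ l, g(b ∪ l), b ∪ d(b) ∪ j)))

Answer: g(g(h(c ∪ c ∪ d(j) ∪ j ∪ l, g(b ∪ l), b ∪ d(b) ∪ j)))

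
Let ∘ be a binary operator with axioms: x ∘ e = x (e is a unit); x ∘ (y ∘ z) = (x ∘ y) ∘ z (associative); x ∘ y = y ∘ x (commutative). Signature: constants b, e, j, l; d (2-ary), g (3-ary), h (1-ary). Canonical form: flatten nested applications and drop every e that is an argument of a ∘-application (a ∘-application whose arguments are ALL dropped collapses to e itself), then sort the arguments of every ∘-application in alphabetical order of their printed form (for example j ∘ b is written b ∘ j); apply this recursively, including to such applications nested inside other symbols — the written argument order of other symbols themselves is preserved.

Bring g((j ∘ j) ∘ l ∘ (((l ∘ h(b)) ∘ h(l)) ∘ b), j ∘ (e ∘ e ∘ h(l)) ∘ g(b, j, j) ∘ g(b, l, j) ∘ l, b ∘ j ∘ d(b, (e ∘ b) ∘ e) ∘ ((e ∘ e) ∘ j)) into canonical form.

Work inside:  j ∘ (e ∘ e ∘ h(l)) ∘ g(b, j, j) ∘ g(b, l, j) ∘ l
Un-nest:  j ∘ e ∘ e ∘ h(l) ∘ g(b, j, j) ∘ g(b, l, j) ∘ l
Units out:  drop e (×2)
Sort:  g(b, j, j) ∘ g(b, l, j) ∘ h(l) ∘ j ∘ l
Rebuild:  g(b ∘ h(b) ∘ h(l) ∘ j ∘ j ∘ l ∘ l, g(b, j, j) ∘ g(b, l, j) ∘ h(l) ∘ j ∘ l, b ∘ d(b, b) ∘ j ∘ j)

Answer: g(b ∘ h(b) ∘ h(l) ∘ j ∘ j ∘ l ∘ l, g(b, j, j) ∘ g(b, l, j) ∘ h(l) ∘ j ∘ l, b ∘ d(b, b) ∘ j ∘ j)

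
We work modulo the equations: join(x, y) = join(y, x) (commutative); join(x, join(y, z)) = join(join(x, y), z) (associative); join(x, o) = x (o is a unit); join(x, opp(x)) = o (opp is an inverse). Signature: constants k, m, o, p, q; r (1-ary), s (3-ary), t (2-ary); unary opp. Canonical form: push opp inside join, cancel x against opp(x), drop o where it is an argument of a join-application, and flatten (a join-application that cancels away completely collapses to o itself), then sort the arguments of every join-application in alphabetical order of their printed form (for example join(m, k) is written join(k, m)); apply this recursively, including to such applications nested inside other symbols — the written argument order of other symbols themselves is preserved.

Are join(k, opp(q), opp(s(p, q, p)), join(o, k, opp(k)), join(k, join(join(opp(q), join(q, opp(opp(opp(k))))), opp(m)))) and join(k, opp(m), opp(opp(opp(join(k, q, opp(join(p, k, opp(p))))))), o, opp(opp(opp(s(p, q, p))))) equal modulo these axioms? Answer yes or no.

Answer: yes — both canonical forms are join(k, opp(m), opp(q), opp(s(p, q, p)))

Derivation:
Left:  join(k, opp(q), opp(s(p, q, p)), join(o, k, opp(k)), join(k, join(join(opp(q), join(q, opp(opp(opp(k))))), opp(m))))
  Push opp inside:  distribute opp over join and collapse double opp
  Collect:  join(k, opp(q), opp(s(p, q, p)), opp(m))
  Sort arguments:  join(k, opp(m), opp(q), opp(s(p, q, p)))
Right:  join(k, opp(m), opp(opp(opp(join(k, q, opp(join(p, k, opp(p))))))), o, opp(opp(opp(s(p, q, p)))))
  Push opp inside:  distribute opp over join and collapse double opp
  Inverses cancel:  p cancels
  Collect:  join(k, opp(m), opp(q), opp(s(p, q, p)))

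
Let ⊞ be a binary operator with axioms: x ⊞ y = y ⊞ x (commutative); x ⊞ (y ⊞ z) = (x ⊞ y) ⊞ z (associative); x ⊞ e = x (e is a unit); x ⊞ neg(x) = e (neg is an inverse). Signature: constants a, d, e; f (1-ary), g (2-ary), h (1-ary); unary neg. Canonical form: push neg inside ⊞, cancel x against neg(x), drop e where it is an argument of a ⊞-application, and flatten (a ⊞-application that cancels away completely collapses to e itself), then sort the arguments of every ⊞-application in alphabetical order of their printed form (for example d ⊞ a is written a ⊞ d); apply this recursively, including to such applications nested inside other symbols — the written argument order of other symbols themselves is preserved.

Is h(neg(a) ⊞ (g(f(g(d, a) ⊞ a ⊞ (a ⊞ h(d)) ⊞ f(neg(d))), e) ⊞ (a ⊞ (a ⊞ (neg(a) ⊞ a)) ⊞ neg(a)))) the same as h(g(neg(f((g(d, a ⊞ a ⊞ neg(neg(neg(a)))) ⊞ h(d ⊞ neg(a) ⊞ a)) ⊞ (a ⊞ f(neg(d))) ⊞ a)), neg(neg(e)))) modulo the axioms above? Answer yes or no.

Left:  h(neg(a) ⊞ (g(f(g(d, a) ⊞ a ⊞ (a ⊞ h(d)) ⊞ f(neg(d))), e) ⊞ (a ⊞ (a ⊞ (neg(a) ⊞ a)) ⊞ neg(a))))
  Descend into:  neg(a) ⊞ (g(f(g(d, a) ⊞ a ⊞ (a ⊞ h(d)) ⊞ f(neg(d))), e) ⊞ (a ⊞ (a ⊞ (neg(a) ⊞ a)) ⊞ neg(a)))
  Cancel:  a cancels
  Collect:  g(f(a ⊞ a ⊞ f(neg(d)) ⊞ g(d, a) ⊞ h(d)), e)
  Reassemble:  h(g(f(a ⊞ a ⊞ f(neg(d)) ⊞ g(d, a) ⊞ h(d)), e))
Right:  h(g(neg(f((g(d, a ⊞ a ⊞ neg(neg(neg(a)))) ⊞ h(d ⊞ neg(a) ⊞ a)) ⊞ (a ⊞ f(neg(d))) ⊞ a)), neg(neg(e))))
  Descend into:  (g(d, a ⊞ a ⊞ neg(neg(neg(a)))) ⊞ h(d ⊞ neg(a) ⊞ a)) ⊞ (a ⊞ f(neg(d))) ⊞ a
  Push neg inside:  distribute neg over ⊞ and collapse double neg
  Collect terms:  g(d, a) ⊞ h(d) ⊞ a ⊞ a ⊞ f(neg(d))
  Order the arguments:  a ⊞ a ⊞ f(neg(d)) ⊞ g(d, a) ⊞ h(d)
  Rebuild:  h(g(neg(f(a ⊞ a ⊞ f(neg(d)) ⊞ g(d, a) ⊞ h(d))), e))

Answer: no — h(g(f(a ⊞ a ⊞ f(neg(d)) ⊞ g(d, a) ⊞ h(d)), e)) vs h(g(neg(f(a ⊞ a ⊞ f(neg(d)) ⊞ g(d, a) ⊞ h(d))), e))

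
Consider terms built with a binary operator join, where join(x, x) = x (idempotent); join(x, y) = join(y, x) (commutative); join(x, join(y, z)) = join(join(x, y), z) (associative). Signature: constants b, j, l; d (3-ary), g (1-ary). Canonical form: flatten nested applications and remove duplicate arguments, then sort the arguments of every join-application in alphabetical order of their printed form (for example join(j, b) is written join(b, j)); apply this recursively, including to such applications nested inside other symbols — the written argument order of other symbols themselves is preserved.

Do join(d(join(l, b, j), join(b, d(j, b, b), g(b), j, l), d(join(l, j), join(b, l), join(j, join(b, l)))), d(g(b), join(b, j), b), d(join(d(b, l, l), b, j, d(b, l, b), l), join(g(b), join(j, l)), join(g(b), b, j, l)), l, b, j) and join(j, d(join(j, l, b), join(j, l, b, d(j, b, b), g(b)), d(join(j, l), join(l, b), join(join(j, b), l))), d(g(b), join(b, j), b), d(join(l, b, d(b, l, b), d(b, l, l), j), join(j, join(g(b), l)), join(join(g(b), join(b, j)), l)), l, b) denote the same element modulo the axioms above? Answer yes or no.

Left:  join(d(join(l, b, j), join(b, d(j, b, b), g(b), j, l), d(join(l, j), join(b, l), join(j, join(b, l)))), d(g(b), join(b, j), b), d(join(d(b, l, l), b, j, d(b, l, b), l), join(g(b), join(j, l)), join(g(b), b, j, l)), l, b, j)
  Simplify inside:  d(join(l, b, j), join(b, d(j, b, b), g(b), j, l), d(join(l, j), join(b, l), join(j, join(b, l))))  →  d(join(b, j, l), join(b, d(j, b, b), g(b), j, l), d(join(j, l), join(b, l), join(b, j, l)))
  Inside:  d(join(d(b, l, l), b, j, d(b, l, b), l), join(g(b), join(j, l)), join(g(b), b, j, l))  →  d(join(b, d(b, l, b), d(b, l, l), j, l), join(g(b), j, l), join(b, g(b), j, l))
  Order the arguments:  join(b, d(g(b), join(b, j), b), d(join(b, d(b, l, b), d(b, l, l), j, l), join(g(b), j, l), join(b, g(b), j, l)), d(join(b, j, l), join(b, d(j, b, b), g(b), j, l), d(join(j, l), join(b, l), join(b, j, l))), j, l)
Right:  join(j, d(join(j, l, b), join(j, l, b, d(j, b, b), g(b)), d(join(j, l), join(l, b), join(join(j, b), l))), d(g(b), join(b, j), b), d(join(l, b, d(b, l, b), d(b, l, l), j), join(j, join(g(b), l)), join(join(g(b), join(b, j)), l)), l, b)
  Simplify inside:  d(join(j, l, b), join(j, l, b, d(j, b, b), g(b)), d(join(j, l), join(l, b), join(join(j, b), l)))  →  d(join(b, j, l), join(b, d(j, b, b), g(b), j, l), d(join(j, l), join(b, l), join(b, j, l)))
  Canonicalize subterm:  d(join(l, b, d(b, l, b), d(b, l, l), j), join(j, join(g(b), l)), join(join(g(b), join(b, j)), l))  →  d(join(b, d(b, l, b), d(b, l, l), j, l), join(g(b), j, l), join(b, g(b), j, l))
  Order the arguments:  join(b, d(g(b), join(b, j), b), d(join(b, d(b, l, b), d(b, l, l), j, l), join(g(b), j, l), join(b, g(b), j, l)), d(join(b, j, l), join(b, d(j, b, b), g(b), j, l), d(join(j, l), join(b, l), join(b, j, l))), j, l)

Answer: yes — both canonical forms are join(b, d(g(b), join(b, j), b), d(join(b, d(b, l, b), d(b, l, l), j, l), join(g(b), j, l), join(b, g(b), j, l)), d(join(b, j, l), join(b, d(j, b, b), g(b), j, l), d(join(j, l), join(b, l), join(b, j, l))), j, l)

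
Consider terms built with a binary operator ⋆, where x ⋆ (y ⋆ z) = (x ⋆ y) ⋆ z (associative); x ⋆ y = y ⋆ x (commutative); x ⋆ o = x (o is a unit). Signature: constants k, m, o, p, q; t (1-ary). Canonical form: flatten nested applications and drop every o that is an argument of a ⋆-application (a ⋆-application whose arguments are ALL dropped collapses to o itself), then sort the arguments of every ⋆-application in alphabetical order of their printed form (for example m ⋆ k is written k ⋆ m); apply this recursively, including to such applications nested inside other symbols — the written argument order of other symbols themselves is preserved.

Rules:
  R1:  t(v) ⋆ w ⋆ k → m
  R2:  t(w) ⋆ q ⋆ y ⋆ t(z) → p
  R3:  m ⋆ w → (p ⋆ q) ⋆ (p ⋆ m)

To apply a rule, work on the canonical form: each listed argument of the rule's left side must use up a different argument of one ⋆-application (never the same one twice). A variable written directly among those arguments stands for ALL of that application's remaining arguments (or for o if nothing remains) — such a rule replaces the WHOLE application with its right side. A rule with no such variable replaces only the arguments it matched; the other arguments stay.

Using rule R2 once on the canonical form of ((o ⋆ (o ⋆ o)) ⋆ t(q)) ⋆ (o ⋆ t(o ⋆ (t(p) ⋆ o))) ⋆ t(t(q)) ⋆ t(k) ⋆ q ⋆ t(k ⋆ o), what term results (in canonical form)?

Answer: p

Derivation:
Canonical form:  q ⋆ t(k) ⋆ t(k) ⋆ t(q) ⋆ t(t(p)) ⋆ t(t(q))
Apply R2:  consuming q, t(k), t(k);  w := k, y := t(q) ⋆ t(t(p)) ⋆ t(t(q)), z := k
Every leftover argument binds to the variable; the entire application is replaced.
New term:  p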